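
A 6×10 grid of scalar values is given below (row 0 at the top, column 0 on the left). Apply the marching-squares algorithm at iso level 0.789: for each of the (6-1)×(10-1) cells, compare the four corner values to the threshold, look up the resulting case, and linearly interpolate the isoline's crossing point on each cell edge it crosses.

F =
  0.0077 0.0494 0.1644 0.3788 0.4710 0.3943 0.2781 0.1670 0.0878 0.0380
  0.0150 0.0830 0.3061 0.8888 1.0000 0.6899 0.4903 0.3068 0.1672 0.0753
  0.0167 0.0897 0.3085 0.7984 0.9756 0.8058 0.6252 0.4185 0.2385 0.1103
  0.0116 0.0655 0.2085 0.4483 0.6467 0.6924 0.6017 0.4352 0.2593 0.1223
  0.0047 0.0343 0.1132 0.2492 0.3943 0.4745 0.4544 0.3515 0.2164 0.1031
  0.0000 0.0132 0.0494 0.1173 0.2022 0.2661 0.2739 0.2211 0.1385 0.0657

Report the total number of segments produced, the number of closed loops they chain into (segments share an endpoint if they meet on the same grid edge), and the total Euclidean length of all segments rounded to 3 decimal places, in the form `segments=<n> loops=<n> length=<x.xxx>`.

cell (0,2): code 0100 → (0.804,3.000)–(1.000,2.829)
cell (0,3): code 1100 → (0.601,4.000)–(0.804,3.000)
cell (0,4): code 1000 → (1.000,4.680)–(0.601,4.000)
cell (1,2): code 0110 → (1.000,2.829)–(2.000,2.981)
cell (1,4): code 1101 → (1.855,5.000)–(1.000,4.680)
cell (1,5): code 1000 → (2.000,5.093)–(1.855,5.000)
cell (2,2): code 0010 → (2.000,2.981)–(2.027,3.000)
cell (2,3): code 0011 → (2.027,3.000)–(2.567,4.000)
cell (2,4): code 0011 → (2.567,4.000)–(2.148,5.000)
cell (2,5): code 0001 → (2.148,5.000)–(2.000,5.093)
total: 10 segments, chained into 1 closed loop(s), length Σ = 6.594713

segments=10 loops=1 length=6.595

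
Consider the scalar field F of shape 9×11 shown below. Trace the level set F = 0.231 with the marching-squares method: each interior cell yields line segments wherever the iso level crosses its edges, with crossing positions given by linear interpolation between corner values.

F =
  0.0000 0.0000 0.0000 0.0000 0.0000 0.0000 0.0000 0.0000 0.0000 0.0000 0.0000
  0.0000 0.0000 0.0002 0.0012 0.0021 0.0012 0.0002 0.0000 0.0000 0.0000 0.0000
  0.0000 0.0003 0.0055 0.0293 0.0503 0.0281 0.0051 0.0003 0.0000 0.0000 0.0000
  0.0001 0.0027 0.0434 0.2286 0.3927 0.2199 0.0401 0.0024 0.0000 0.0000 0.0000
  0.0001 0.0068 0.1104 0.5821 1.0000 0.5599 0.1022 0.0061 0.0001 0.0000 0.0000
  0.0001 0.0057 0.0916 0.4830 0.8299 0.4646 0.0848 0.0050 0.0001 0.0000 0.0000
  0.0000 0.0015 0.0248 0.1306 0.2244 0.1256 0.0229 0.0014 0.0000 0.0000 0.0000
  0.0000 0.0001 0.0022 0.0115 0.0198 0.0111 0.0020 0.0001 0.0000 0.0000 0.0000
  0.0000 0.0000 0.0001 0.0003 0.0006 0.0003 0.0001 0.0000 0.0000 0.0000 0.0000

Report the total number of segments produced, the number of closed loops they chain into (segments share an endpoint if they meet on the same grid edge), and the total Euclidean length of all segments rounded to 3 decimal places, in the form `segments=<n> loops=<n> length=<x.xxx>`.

segments=12 loops=1 length=10.652

cell (2,3): code 0100 → (2.528,4.000)–(3.000,3.015)
cell (2,4): code 1000 → (3.000,4.936)–(2.528,4.000)
cell (3,2): code 0100 → (3.007,3.000)–(4.000,2.256)
cell (3,3): code 1110 → (3.000,3.015)–(3.007,3.000)
cell (3,4): code 1101 → (3.033,5.000)–(3.000,4.936)
cell (3,5): code 1000 → (4.000,5.719)–(3.033,5.000)
cell (4,2): code 0110 → (4.000,2.256)–(5.000,2.356)
cell (4,5): code 1001 → (5.000,5.615)–(4.000,5.719)
cell (5,2): code 0010 → (5.000,2.356)–(5.715,3.000)
cell (5,3): code 0011 → (5.715,3.000)–(5.989,4.000)
cell (5,4): code 0011 → (5.989,4.000)–(5.689,5.000)
cell (5,5): code 0001 → (5.689,5.000)–(5.000,5.615)
total: 12 segments, chained into 1 closed loop(s), length Σ = 10.652439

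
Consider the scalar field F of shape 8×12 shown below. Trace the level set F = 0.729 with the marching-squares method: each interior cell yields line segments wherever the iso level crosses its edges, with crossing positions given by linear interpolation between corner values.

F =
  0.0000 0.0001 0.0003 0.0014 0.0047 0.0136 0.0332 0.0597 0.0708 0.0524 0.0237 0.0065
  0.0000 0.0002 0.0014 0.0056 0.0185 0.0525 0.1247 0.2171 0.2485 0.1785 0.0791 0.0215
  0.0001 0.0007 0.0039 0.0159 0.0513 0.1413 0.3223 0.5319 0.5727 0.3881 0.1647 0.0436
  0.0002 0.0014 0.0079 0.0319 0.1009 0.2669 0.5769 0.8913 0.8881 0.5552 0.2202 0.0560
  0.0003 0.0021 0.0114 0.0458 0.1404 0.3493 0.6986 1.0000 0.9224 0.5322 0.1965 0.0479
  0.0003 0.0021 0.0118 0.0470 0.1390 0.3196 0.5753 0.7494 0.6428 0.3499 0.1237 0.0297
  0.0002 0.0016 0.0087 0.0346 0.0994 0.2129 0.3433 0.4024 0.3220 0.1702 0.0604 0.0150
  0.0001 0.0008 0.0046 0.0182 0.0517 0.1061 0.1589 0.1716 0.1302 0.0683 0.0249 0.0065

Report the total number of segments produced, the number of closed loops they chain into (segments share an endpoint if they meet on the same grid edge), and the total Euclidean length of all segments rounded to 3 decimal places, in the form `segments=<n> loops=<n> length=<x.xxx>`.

segments=10 loops=1 length=7.770

cell (2,6): code 0100 → (2.548,7.000)–(3.000,6.484)
cell (2,7): code 1100 → (2.496,8.000)–(2.548,7.000)
cell (2,8): code 1000 → (3.000,8.478)–(2.496,8.000)
cell (3,6): code 0110 → (3.000,6.484)–(4.000,6.101)
cell (3,8): code 1001 → (4.000,8.496)–(3.000,8.478)
cell (4,6): code 0110 → (4.000,6.101)–(5.000,6.883)
cell (4,7): code 1011 → (5.000,7.191)–(4.692,8.000)
cell (4,8): code 0001 → (4.692,8.000)–(4.000,8.496)
cell (5,6): code 0010 → (5.000,6.883)–(5.059,7.000)
cell (5,7): code 0001 → (5.059,7.000)–(5.000,7.191)
total: 10 segments, chained into 1 closed loop(s), length Σ = 7.770197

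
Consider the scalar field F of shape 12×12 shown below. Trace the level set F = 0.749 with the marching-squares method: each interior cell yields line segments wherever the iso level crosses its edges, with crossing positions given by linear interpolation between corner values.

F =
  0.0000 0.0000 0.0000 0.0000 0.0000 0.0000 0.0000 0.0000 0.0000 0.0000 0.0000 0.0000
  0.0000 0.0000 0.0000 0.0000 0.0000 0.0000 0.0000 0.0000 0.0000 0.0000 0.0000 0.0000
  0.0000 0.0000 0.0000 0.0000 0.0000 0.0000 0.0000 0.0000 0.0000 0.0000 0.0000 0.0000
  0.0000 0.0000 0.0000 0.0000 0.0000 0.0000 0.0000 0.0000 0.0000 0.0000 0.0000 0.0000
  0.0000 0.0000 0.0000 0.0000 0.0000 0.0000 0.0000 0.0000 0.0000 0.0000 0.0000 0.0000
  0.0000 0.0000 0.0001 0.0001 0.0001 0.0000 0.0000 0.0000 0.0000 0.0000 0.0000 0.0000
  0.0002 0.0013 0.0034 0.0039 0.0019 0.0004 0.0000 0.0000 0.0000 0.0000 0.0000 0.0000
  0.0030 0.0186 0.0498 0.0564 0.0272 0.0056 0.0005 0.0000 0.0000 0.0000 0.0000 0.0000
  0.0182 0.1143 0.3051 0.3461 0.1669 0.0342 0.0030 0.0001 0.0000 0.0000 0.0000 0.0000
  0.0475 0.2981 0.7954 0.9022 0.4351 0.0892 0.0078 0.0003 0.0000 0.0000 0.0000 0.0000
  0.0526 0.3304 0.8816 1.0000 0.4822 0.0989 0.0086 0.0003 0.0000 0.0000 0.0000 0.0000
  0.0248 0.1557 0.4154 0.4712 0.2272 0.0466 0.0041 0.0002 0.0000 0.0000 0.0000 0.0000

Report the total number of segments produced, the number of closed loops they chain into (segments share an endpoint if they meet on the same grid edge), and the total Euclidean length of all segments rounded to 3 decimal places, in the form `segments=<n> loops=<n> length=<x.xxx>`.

segments=8 loops=1 length=5.669

cell (8,1): code 0100 → (8.905,2.000)–(9.000,1.907)
cell (8,2): code 1100 → (8.725,3.000)–(8.905,2.000)
cell (8,3): code 1000 → (9.000,3.328)–(8.725,3.000)
cell (9,1): code 0110 → (9.000,1.907)–(10.000,1.759)
cell (9,3): code 1001 → (10.000,3.485)–(9.000,3.328)
cell (10,1): code 0010 → (10.000,1.759)–(10.284,2.000)
cell (10,2): code 0011 → (10.284,2.000)–(10.475,3.000)
cell (10,3): code 0001 → (10.475,3.000)–(10.000,3.485)
total: 8 segments, chained into 1 closed loop(s), length Σ = 5.669337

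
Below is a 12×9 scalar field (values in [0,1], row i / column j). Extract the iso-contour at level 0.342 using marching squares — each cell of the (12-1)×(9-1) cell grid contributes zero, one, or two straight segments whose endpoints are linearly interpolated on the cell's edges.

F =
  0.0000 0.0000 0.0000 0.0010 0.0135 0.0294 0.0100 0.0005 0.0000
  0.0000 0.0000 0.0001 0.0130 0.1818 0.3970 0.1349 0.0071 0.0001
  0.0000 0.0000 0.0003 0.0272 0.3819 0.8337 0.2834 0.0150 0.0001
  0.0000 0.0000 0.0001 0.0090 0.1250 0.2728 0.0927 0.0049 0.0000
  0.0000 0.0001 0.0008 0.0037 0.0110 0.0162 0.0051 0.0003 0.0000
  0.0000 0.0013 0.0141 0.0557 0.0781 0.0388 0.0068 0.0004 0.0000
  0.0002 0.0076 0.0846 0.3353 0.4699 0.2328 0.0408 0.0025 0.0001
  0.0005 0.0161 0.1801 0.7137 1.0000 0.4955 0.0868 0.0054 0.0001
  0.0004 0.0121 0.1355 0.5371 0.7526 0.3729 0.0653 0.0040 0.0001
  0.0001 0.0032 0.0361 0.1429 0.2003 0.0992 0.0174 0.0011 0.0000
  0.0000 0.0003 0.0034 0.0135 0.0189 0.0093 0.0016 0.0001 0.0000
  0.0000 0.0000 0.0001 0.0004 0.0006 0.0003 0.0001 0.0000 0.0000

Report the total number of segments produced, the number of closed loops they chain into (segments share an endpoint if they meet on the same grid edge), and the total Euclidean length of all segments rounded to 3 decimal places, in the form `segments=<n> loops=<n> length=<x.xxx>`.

cell (0,4): code 0100 → (0.850,5.000)–(1.000,4.744)
cell (0,5): code 1000 → (1.000,5.210)–(0.850,5.000)
cell (1,3): code 0100 → (1.801,4.000)–(2.000,3.888)
cell (1,4): code 1110 → (1.000,4.744)–(1.801,4.000)
cell (1,5): code 1001 → (2.000,5.894)–(1.000,5.210)
cell (2,3): code 0010 → (2.000,3.888)–(2.155,4.000)
cell (2,4): code 0011 → (2.155,4.000)–(2.877,5.000)
cell (2,5): code 0001 → (2.877,5.000)–(2.000,5.894)
cell (5,3): code 0100 → (5.674,4.000)–(6.000,3.050)
cell (5,4): code 1000 → (6.000,4.539)–(5.674,4.000)
cell (6,2): code 0100 → (6.018,3.000)–(7.000,2.303)
cell (6,3): code 1110 → (6.000,3.050)–(6.018,3.000)
cell (6,4): code 1101 → (6.416,5.000)–(6.000,4.539)
cell (6,5): code 1000 → (7.000,5.376)–(6.416,5.000)
cell (7,2): code 0110 → (7.000,2.303)–(8.000,2.514)
cell (7,5): code 1001 → (8.000,5.100)–(7.000,5.376)
cell (8,2): code 0010 → (8.000,2.514)–(8.495,3.000)
cell (8,3): code 0011 → (8.495,3.000)–(8.743,4.000)
cell (8,4): code 0011 → (8.743,4.000)–(8.113,5.000)
cell (8,5): code 0001 → (8.113,5.000)–(8.000,5.100)
total: 20 segments, chained into 2 closed loop(s), length Σ = 15.087602

segments=20 loops=2 length=15.088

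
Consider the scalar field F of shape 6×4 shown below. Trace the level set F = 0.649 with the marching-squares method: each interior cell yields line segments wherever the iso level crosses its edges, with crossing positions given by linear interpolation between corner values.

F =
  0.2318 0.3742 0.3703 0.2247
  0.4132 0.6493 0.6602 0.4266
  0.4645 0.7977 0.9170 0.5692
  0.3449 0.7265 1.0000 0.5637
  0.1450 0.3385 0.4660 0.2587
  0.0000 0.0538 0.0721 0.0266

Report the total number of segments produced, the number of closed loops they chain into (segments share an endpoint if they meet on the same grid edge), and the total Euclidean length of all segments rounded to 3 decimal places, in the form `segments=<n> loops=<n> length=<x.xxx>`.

segments=10 loops=1 length=7.845

cell (0,0): code 0100 → (0.999,1.000)–(1.000,0.999)
cell (0,1): code 1100 → (0.961,2.000)–(0.999,1.000)
cell (0,2): code 1000 → (1.000,2.048)–(0.961,2.000)
cell (1,0): code 0110 → (1.000,0.999)–(2.000,0.554)
cell (1,2): code 1001 → (2.000,2.771)–(1.000,2.048)
cell (2,0): code 0110 → (2.000,0.554)–(3.000,0.797)
cell (2,2): code 1001 → (3.000,2.804)–(2.000,2.771)
cell (3,0): code 0010 → (3.000,0.797)–(3.200,1.000)
cell (3,1): code 0011 → (3.200,1.000)–(3.657,2.000)
cell (3,2): code 0001 → (3.657,2.000)–(3.000,2.804)
total: 10 segments, chained into 1 closed loop(s), length Σ = 7.845421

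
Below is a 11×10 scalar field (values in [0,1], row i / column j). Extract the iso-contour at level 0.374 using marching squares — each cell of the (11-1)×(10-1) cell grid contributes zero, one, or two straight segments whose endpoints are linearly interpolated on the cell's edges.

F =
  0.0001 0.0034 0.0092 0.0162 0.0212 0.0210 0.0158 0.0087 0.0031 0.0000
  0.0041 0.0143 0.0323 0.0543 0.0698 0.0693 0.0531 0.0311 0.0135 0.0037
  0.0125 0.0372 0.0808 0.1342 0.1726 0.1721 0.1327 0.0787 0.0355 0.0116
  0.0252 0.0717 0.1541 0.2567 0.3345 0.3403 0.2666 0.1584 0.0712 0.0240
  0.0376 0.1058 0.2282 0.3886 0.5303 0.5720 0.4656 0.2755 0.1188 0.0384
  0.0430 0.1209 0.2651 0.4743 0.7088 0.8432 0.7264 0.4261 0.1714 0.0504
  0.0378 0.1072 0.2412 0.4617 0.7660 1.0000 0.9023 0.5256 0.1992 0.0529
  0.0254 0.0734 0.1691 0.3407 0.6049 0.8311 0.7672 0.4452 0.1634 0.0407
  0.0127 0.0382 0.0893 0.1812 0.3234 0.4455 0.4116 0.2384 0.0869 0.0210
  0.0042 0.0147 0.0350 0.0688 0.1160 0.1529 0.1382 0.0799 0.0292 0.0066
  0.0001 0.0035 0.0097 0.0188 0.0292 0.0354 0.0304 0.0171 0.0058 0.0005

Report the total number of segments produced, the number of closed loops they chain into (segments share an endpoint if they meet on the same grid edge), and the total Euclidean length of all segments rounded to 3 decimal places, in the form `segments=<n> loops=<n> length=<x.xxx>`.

cell (3,2): code 0100 → (3.889,3.000)–(4.000,2.909)
cell (3,3): code 1100 → (3.202,4.000)–(3.889,3.000)
cell (3,4): code 1100 → (3.145,5.000)–(3.202,4.000)
cell (3,5): code 1100 → (3.540,6.000)–(3.145,5.000)
cell (3,6): code 1000 → (4.000,6.482)–(3.540,6.000)
cell (4,2): code 0110 → (4.000,2.909)–(5.000,2.521)
cell (4,6): code 1101 → (4.654,7.000)–(4.000,6.482)
cell (4,7): code 1000 → (5.000,7.205)–(4.654,7.000)
cell (5,2): code 0110 → (5.000,2.521)–(6.000,2.602)
cell (5,7): code 1001 → (6.000,7.464)–(5.000,7.205)
cell (6,2): code 0010 → (6.000,2.602)–(6.725,3.000)
cell (6,3): code 0111 → (6.725,3.000)–(7.000,3.126)
cell (6,7): code 1001 → (7.000,7.253)–(6.000,7.464)
cell (7,3): code 0010 → (7.000,3.126)–(7.820,4.000)
cell (7,4): code 0111 → (7.820,4.000)–(8.000,4.414)
cell (7,6): code 1011 → (8.000,6.217)–(7.344,7.000)
cell (7,7): code 0001 → (7.344,7.000)–(7.000,7.253)
cell (8,4): code 0010 → (8.000,4.414)–(8.244,5.000)
cell (8,5): code 0011 → (8.244,5.000)–(8.138,6.000)
cell (8,6): code 0001 → (8.138,6.000)–(8.000,6.217)
total: 20 segments, chained into 1 closed loop(s), length Σ = 15.592836

segments=20 loops=1 length=15.593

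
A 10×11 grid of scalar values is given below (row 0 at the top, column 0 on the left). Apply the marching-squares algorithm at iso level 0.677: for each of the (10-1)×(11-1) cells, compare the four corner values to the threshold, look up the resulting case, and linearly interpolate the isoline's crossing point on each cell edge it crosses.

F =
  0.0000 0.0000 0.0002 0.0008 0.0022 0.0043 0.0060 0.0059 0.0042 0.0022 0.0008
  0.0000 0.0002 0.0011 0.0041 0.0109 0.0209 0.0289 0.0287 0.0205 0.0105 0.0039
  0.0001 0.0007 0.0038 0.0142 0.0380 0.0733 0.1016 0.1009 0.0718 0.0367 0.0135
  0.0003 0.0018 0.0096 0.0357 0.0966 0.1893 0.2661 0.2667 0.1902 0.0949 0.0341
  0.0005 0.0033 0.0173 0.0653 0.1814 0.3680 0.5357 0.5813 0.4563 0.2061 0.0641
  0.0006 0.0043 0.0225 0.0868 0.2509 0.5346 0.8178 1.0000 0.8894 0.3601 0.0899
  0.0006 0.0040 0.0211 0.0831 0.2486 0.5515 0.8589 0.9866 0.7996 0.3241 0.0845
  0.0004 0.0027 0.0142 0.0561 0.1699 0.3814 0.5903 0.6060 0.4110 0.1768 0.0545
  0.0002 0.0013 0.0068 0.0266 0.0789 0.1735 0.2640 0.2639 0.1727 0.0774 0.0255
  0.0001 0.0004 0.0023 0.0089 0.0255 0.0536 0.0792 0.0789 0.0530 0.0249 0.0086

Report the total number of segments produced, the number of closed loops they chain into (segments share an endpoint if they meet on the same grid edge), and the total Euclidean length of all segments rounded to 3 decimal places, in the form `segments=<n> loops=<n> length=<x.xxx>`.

segments=10 loops=1 length=8.861

cell (4,5): code 0100 → (4.501,6.000)–(5.000,5.503)
cell (4,6): code 1100 → (4.229,7.000)–(4.501,6.000)
cell (4,7): code 1100 → (4.510,8.000)–(4.229,7.000)
cell (4,8): code 1000 → (5.000,8.401)–(4.510,8.000)
cell (5,5): code 0110 → (5.000,5.503)–(6.000,5.408)
cell (5,8): code 1001 → (6.000,8.258)–(5.000,8.401)
cell (6,5): code 0010 → (6.000,5.408)–(6.677,6.000)
cell (6,6): code 0011 → (6.677,6.000)–(6.813,7.000)
cell (6,7): code 0011 → (6.813,7.000)–(6.315,8.000)
cell (6,8): code 0001 → (6.315,8.000)–(6.000,8.258)
total: 10 segments, chained into 1 closed loop(s), length Σ = 8.861131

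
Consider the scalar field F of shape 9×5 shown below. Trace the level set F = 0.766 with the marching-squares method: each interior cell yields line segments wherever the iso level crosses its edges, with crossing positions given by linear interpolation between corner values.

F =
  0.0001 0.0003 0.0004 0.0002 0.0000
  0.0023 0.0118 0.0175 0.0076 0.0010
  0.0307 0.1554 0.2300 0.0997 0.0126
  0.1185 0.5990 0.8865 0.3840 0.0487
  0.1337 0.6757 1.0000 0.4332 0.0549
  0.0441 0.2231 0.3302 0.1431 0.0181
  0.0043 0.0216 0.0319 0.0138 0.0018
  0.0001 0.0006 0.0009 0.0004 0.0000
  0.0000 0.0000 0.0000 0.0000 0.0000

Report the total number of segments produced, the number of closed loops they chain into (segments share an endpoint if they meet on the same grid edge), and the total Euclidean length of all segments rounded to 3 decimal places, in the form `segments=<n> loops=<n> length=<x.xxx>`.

segments=6 loops=1 length=4.162

cell (2,1): code 0100 → (2.816,2.000)–(3.000,1.581)
cell (2,2): code 1000 → (3.000,2.240)–(2.816,2.000)
cell (3,1): code 0110 → (3.000,1.581)–(4.000,1.278)
cell (3,2): code 1001 → (4.000,2.413)–(3.000,2.240)
cell (4,1): code 0010 → (4.000,1.278)–(4.349,2.000)
cell (4,2): code 0001 → (4.349,2.000)–(4.000,2.413)
total: 6 segments, chained into 1 closed loop(s), length Σ = 4.161640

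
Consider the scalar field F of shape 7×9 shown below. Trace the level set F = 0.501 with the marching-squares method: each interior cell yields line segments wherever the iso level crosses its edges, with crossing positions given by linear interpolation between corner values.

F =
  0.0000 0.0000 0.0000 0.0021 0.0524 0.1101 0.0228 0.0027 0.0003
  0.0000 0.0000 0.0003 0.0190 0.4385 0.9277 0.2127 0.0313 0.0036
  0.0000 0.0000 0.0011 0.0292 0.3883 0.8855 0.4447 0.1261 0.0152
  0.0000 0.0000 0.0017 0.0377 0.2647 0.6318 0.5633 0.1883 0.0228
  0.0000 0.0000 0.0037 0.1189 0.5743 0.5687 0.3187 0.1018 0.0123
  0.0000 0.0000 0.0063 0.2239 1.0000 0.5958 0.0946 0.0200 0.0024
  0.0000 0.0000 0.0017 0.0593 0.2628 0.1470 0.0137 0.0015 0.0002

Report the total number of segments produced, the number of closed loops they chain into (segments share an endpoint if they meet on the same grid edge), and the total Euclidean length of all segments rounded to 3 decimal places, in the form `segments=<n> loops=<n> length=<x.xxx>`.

cell (0,4): code 0100 → (0.478,5.000)–(1.000,4.128)
cell (0,5): code 1000 → (1.000,5.597)–(0.478,5.000)
cell (1,4): code 0110 → (1.000,4.128)–(2.000,4.227)
cell (1,5): code 1001 → (2.000,5.872)–(1.000,5.597)
cell (2,4): code 0110 → (2.000,4.227)–(3.000,4.644)
cell (2,5): code 1101 → (2.475,6.000)–(2.000,5.872)
cell (2,6): code 1000 → (3.000,6.166)–(2.475,6.000)
cell (3,3): code 0100 → (3.763,4.000)–(4.000,3.839)
cell (3,4): code 1110 → (3.000,4.644)–(3.763,4.000)
cell (3,5): code 1011 → (4.000,5.271)–(3.255,6.000)
cell (3,6): code 0001 → (3.255,6.000)–(3.000,6.166)
cell (4,3): code 0110 → (4.000,3.839)–(5.000,3.357)
cell (4,5): code 1001 → (5.000,5.189)–(4.000,5.271)
cell (5,3): code 0010 → (5.000,3.357)–(5.677,4.000)
cell (5,4): code 0011 → (5.677,4.000)–(5.211,5.000)
cell (5,5): code 0001 → (5.211,5.000)–(5.000,5.189)
total: 16 segments, chained into 1 closed loop(s), length Σ = 13.042541

segments=16 loops=1 length=13.043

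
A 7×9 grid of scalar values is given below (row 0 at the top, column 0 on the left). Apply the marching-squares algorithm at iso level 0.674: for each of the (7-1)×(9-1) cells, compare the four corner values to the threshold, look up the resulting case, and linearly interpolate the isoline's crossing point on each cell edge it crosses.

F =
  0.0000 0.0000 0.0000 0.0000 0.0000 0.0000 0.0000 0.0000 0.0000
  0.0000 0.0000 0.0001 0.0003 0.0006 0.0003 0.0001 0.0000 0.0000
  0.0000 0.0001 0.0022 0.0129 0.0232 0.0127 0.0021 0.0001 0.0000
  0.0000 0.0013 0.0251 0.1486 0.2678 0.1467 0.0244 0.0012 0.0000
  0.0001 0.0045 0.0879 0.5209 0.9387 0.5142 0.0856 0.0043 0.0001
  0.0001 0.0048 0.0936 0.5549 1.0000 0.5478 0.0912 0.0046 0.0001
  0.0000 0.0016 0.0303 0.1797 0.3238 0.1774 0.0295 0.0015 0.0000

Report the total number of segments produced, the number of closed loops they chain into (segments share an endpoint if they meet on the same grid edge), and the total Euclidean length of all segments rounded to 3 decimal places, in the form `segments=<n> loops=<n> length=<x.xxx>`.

cell (3,3): code 0100 → (3.605,4.000)–(4.000,3.366)
cell (3,4): code 1000 → (4.000,4.624)–(3.605,4.000)
cell (4,3): code 0110 → (4.000,3.366)–(5.000,3.268)
cell (4,4): code 1001 → (5.000,4.721)–(4.000,4.624)
cell (5,3): code 0010 → (5.000,3.268)–(5.482,4.000)
cell (5,4): code 0001 → (5.482,4.000)–(5.000,4.721)
total: 6 segments, chained into 1 closed loop(s), length Σ = 5.237979

segments=6 loops=1 length=5.238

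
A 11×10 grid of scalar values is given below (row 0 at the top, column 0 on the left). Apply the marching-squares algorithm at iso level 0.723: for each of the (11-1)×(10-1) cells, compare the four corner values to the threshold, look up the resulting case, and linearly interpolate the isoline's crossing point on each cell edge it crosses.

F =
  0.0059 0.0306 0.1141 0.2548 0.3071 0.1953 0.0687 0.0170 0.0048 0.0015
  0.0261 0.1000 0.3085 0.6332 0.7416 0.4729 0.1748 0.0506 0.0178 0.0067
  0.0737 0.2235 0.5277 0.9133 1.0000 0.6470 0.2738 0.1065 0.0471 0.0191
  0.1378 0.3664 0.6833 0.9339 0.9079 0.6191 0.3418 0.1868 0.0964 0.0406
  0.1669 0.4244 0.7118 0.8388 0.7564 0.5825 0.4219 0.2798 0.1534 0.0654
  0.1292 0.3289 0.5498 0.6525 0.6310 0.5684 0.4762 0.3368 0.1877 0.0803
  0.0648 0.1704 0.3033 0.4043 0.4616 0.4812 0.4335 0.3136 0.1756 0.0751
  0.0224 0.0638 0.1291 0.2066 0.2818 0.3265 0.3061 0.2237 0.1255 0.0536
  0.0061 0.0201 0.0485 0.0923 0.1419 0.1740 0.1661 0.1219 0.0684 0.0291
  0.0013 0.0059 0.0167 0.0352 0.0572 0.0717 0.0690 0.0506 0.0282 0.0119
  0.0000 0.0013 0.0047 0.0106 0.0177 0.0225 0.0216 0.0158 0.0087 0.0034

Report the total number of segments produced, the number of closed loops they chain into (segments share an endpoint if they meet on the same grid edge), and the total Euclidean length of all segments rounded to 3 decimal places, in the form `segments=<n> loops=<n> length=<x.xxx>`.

segments=12 loops=1 length=9.876

cell (0,3): code 0100 → (0.957,4.000)–(1.000,3.828)
cell (0,4): code 1000 → (1.000,4.069)–(0.957,4.000)
cell (1,2): code 0100 → (1.321,3.000)–(2.000,2.506)
cell (1,3): code 1110 → (1.000,3.828)–(1.321,3.000)
cell (1,4): code 1001 → (2.000,4.785)–(1.000,4.069)
cell (2,2): code 0110 → (2.000,2.506)–(3.000,2.158)
cell (2,4): code 1001 → (3.000,4.640)–(2.000,4.785)
cell (3,2): code 0110 → (3.000,2.158)–(4.000,2.088)
cell (3,4): code 1001 → (4.000,4.192)–(3.000,4.640)
cell (4,2): code 0010 → (4.000,2.088)–(4.622,3.000)
cell (4,3): code 0011 → (4.622,3.000)–(4.266,4.000)
cell (4,4): code 0001 → (4.266,4.000)–(4.000,4.192)
total: 12 segments, chained into 1 closed loop(s), length Σ = 9.876488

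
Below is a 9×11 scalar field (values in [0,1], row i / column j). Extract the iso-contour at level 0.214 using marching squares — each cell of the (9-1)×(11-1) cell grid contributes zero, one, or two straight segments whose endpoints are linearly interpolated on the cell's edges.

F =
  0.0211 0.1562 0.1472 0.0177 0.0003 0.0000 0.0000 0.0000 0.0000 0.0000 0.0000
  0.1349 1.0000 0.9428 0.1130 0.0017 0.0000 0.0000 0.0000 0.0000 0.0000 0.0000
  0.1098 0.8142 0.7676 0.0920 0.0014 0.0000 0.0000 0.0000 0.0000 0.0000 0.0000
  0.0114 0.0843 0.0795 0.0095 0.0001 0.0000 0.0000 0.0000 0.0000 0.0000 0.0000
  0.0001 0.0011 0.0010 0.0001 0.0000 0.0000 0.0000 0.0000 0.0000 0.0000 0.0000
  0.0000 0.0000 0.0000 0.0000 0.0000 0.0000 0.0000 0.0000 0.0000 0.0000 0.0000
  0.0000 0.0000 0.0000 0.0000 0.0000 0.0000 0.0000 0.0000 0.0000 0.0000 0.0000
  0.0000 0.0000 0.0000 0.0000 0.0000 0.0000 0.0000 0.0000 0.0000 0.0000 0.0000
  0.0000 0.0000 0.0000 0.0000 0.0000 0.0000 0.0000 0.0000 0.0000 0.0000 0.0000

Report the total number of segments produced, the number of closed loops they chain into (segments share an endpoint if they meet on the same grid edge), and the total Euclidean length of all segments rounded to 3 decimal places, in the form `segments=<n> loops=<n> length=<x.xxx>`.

segments=8 loops=1 length=8.906

cell (0,0): code 0100 → (0.068,1.000)–(1.000,0.091)
cell (0,1): code 1100 → (0.084,2.000)–(0.068,1.000)
cell (0,2): code 1000 → (1.000,2.878)–(0.084,2.000)
cell (1,0): code 0110 → (1.000,0.091)–(2.000,0.148)
cell (1,2): code 1001 → (2.000,2.819)–(1.000,2.878)
cell (2,0): code 0010 → (2.000,0.148)–(2.822,1.000)
cell (2,1): code 0011 → (2.822,1.000)–(2.805,2.000)
cell (2,2): code 0001 → (2.805,2.000)–(2.000,2.819)
total: 8 segments, chained into 1 closed loop(s), length Σ = 8.906393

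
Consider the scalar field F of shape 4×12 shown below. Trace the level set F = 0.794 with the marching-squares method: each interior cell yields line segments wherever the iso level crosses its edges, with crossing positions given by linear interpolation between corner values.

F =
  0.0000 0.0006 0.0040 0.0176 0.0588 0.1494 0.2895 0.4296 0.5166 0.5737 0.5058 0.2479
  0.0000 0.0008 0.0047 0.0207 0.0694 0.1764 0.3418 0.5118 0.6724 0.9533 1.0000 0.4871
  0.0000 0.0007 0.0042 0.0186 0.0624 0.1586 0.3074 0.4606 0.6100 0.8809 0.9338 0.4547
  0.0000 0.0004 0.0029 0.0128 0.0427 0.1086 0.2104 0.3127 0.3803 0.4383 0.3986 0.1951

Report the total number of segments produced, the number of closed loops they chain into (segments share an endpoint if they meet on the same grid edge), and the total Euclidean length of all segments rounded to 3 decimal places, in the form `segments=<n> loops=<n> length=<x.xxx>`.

segments=8 loops=1 length=6.090

cell (0,8): code 0100 → (0.580,9.000)–(1.000,8.433)
cell (0,9): code 1100 → (0.583,10.000)–(0.580,9.000)
cell (0,10): code 1000 → (1.000,10.402)–(0.583,10.000)
cell (1,8): code 0110 → (1.000,8.433)–(2.000,8.679)
cell (1,10): code 1001 → (2.000,10.292)–(1.000,10.402)
cell (2,8): code 0010 → (2.000,8.679)–(2.196,9.000)
cell (2,9): code 0011 → (2.196,9.000)–(2.261,10.000)
cell (2,10): code 0001 → (2.261,10.000)–(2.000,10.292)
total: 8 segments, chained into 1 closed loop(s), length Σ = 6.090082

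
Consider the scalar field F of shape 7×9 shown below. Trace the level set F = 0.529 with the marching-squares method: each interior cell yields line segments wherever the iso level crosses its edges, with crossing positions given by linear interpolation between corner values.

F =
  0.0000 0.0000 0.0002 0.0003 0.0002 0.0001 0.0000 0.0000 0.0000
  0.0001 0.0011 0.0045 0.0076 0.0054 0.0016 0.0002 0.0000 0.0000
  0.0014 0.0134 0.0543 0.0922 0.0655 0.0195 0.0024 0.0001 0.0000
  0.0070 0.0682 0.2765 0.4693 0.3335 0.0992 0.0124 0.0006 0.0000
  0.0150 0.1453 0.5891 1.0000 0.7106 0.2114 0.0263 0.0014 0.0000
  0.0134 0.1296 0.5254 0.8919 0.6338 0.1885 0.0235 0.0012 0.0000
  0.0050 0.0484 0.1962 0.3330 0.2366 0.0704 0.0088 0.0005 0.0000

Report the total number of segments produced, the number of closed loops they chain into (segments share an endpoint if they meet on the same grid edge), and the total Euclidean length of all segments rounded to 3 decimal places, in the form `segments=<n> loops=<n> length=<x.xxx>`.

cell (3,1): code 0100 → (3.808,2.000)–(4.000,1.865)
cell (3,2): code 1100 → (3.112,3.000)–(3.808,2.000)
cell (3,3): code 1100 → (3.518,4.000)–(3.112,3.000)
cell (3,4): code 1000 → (4.000,4.364)–(3.518,4.000)
cell (4,1): code 0010 → (4.000,1.865)–(4.943,2.000)
cell (4,2): code 0111 → (4.943,2.000)–(5.000,2.010)
cell (4,4): code 1001 → (5.000,4.235)–(4.000,4.364)
cell (5,2): code 0010 → (5.000,2.010)–(5.649,3.000)
cell (5,3): code 0011 → (5.649,3.000)–(5.264,4.000)
cell (5,4): code 0001 → (5.264,4.000)–(5.000,4.235)
total: 10 segments, chained into 1 closed loop(s), length Σ = 7.763975

segments=10 loops=1 length=7.764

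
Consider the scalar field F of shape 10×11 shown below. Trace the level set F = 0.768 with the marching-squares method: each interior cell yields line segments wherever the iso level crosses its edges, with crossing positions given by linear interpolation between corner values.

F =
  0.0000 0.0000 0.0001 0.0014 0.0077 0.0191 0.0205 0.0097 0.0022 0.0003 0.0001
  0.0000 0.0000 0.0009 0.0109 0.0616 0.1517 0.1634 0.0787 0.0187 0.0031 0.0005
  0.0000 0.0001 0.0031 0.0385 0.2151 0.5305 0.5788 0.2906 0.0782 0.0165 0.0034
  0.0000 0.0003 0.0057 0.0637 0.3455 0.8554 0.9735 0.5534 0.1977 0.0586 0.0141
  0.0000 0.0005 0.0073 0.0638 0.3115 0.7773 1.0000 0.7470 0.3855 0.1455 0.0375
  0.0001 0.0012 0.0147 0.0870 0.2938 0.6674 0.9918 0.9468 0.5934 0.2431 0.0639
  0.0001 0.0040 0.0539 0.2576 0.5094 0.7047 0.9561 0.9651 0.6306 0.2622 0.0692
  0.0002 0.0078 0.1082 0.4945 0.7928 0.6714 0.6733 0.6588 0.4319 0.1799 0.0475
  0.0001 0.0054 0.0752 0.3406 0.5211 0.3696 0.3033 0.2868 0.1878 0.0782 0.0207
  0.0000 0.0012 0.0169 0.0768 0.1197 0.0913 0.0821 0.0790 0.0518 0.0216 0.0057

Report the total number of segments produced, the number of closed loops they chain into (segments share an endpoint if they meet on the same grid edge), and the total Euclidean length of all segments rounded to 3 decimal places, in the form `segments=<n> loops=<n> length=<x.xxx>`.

cell (2,4): code 0100 → (2.731,5.000)–(3.000,4.829)
cell (2,5): code 1100 → (2.479,6.000)–(2.731,5.000)
cell (2,6): code 1000 → (3.000,6.489)–(2.479,6.000)
cell (3,4): code 0110 → (3.000,4.829)–(4.000,4.980)
cell (3,6): code 1001 → (4.000,6.917)–(3.000,6.489)
cell (4,4): code 0010 → (4.000,4.980)–(4.085,5.000)
cell (4,5): code 0111 → (4.085,5.000)–(5.000,5.310)
cell (4,6): code 1101 → (4.105,7.000)–(4.000,6.917)
cell (4,7): code 1000 → (5.000,7.506)–(4.105,7.000)
cell (5,5): code 0110 → (5.000,5.310)–(6.000,5.252)
cell (5,7): code 1001 → (6.000,7.589)–(5.000,7.506)
cell (6,3): code 0100 → (6.912,4.000)–(7.000,3.917)
cell (6,4): code 1000 → (7.000,4.204)–(6.912,4.000)
cell (6,5): code 0010 → (6.000,5.252)–(6.665,6.000)
cell (6,6): code 0011 → (6.665,6.000)–(6.643,7.000)
cell (6,7): code 0001 → (6.643,7.000)–(6.000,7.589)
cell (7,3): code 0010 → (7.000,3.917)–(7.091,4.000)
cell (7,4): code 0001 → (7.091,4.000)–(7.000,4.204)
total: 18 segments, chained into 2 closed loop(s), length Σ = 11.948165

segments=18 loops=2 length=11.948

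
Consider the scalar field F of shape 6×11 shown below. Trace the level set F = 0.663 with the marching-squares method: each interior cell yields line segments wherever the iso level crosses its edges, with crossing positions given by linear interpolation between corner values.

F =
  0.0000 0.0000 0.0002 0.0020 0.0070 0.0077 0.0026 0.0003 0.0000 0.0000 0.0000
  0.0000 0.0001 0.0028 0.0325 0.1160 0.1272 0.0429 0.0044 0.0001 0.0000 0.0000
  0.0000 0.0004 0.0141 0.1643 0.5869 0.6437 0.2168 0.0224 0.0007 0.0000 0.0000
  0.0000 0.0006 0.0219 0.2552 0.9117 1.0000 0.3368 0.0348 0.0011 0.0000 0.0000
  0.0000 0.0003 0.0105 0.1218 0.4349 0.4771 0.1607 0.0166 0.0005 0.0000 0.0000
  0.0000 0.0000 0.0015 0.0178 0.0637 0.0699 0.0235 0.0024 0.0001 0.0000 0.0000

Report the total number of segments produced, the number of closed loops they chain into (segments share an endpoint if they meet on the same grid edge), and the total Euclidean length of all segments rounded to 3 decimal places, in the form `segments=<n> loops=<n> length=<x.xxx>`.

cell (2,3): code 0100 → (2.234,4.000)–(3.000,3.621)
cell (2,4): code 1100 → (2.054,5.000)–(2.234,4.000)
cell (2,5): code 1000 → (3.000,5.508)–(2.054,5.000)
cell (3,3): code 0010 → (3.000,3.621)–(3.522,4.000)
cell (3,4): code 0011 → (3.522,4.000)–(3.644,5.000)
cell (3,5): code 0001 → (3.644,5.000)–(3.000,5.508)
total: 6 segments, chained into 1 closed loop(s), length Σ = 5.416958

segments=6 loops=1 length=5.417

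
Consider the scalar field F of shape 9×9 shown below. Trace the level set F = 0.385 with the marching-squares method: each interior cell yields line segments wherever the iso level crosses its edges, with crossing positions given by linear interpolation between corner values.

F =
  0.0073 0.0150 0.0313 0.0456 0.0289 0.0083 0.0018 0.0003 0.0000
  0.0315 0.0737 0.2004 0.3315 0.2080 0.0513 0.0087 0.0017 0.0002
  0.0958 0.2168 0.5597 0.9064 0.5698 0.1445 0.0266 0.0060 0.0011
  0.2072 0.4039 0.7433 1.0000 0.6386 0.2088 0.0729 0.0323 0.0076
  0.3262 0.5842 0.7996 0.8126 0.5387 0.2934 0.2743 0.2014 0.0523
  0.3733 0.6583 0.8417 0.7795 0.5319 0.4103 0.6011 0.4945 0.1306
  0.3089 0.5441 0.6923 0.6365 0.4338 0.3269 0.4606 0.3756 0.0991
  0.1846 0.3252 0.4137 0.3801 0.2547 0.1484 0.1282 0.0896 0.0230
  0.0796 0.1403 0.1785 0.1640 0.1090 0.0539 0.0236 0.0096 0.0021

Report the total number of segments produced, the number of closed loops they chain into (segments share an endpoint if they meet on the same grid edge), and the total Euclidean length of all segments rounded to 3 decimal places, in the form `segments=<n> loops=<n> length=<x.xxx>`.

segments=28 loops=1 length=22.630

cell (1,1): code 0100 → (1.514,2.000)–(2.000,1.491)
cell (1,2): code 1100 → (1.093,3.000)–(1.514,2.000)
cell (1,3): code 1100 → (1.489,4.000)–(1.093,3.000)
cell (1,4): code 1000 → (2.000,4.435)–(1.489,4.000)
cell (2,0): code 0100 → (2.899,1.000)–(3.000,0.904)
cell (2,1): code 1110 → (2.000,1.491)–(2.899,1.000)
cell (2,4): code 1001 → (3.000,4.590)–(2.000,4.435)
cell (3,0): code 0110 → (3.000,0.904)–(4.000,0.228)
cell (3,4): code 1001 → (4.000,4.627)–(3.000,4.590)
cell (4,0): code 0110 → (4.000,0.228)–(5.000,0.041)
cell (4,4): code 1101 → (4.784,5.000)–(4.000,4.627)
cell (4,5): code 1100 → (4.339,6.000)–(4.784,5.000)
cell (4,6): code 1100 → (4.626,7.000)–(4.339,6.000)
cell (4,7): code 1000 → (5.000,7.301)–(4.626,7.000)
cell (5,0): code 0110 → (5.000,0.041)–(6.000,0.324)
cell (5,4): code 1011 → (6.000,4.457)–(5.303,5.000)
cell (5,5): code 0111 → (5.303,5.000)–(6.000,5.435)
cell (5,6): code 1011 → (6.000,6.889)–(5.921,7.000)
cell (5,7): code 0001 → (5.921,7.000)–(5.000,7.301)
cell (6,0): code 0010 → (6.000,0.324)–(6.727,1.000)
cell (6,1): code 0111 → (6.727,1.000)–(7.000,1.676)
cell (6,2): code 1011 → (7.000,2.854)–(6.981,3.000)
cell (6,3): code 0011 → (6.981,3.000)–(6.272,4.000)
cell (6,4): code 0001 → (6.272,4.000)–(6.000,4.457)
cell (6,5): code 0010 → (6.000,5.435)–(6.227,6.000)
cell (6,6): code 0001 → (6.227,6.000)–(6.000,6.889)
cell (7,1): code 0010 → (7.000,1.676)–(7.122,2.000)
cell (7,2): code 0001 → (7.122,2.000)–(7.000,2.854)
total: 28 segments, chained into 1 closed loop(s), length Σ = 22.630034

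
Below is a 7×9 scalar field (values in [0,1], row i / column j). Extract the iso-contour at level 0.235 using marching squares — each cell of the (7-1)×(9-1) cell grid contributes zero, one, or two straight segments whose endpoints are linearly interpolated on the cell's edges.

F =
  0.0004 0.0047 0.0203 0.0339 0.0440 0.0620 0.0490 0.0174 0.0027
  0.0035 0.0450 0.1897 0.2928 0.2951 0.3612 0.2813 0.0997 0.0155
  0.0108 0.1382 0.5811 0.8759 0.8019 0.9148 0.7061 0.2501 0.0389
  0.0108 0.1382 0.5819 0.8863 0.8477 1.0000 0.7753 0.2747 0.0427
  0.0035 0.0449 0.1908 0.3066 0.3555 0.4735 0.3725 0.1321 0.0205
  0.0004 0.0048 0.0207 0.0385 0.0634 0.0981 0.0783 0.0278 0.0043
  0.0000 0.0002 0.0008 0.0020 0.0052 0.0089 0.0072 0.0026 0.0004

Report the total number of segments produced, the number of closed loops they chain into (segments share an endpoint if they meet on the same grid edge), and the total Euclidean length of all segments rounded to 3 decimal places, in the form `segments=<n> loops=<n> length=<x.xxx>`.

segments=20 loops=1 length=16.106

cell (0,2): code 0100 → (0.777,3.000)–(1.000,2.439)
cell (0,3): code 1100 → (0.761,4.000)–(0.777,3.000)
cell (0,4): code 1100 → (0.578,5.000)–(0.761,4.000)
cell (0,5): code 1100 → (0.801,6.000)–(0.578,5.000)
cell (0,6): code 1000 → (1.000,6.255)–(0.801,6.000)
cell (1,1): code 0100 → (1.116,2.000)–(2.000,1.219)
cell (1,2): code 1110 → (1.000,2.439)–(1.116,2.000)
cell (1,6): code 1101 → (1.900,7.000)–(1.000,6.255)
cell (1,7): code 1000 → (2.000,7.071)–(1.900,7.000)
cell (2,1): code 0110 → (2.000,1.219)–(3.000,1.218)
cell (2,7): code 1001 → (3.000,7.171)–(2.000,7.071)
cell (3,1): code 0010 → (3.000,1.218)–(3.887,2.000)
cell (3,2): code 0111 → (3.887,2.000)–(4.000,2.382)
cell (3,6): code 1011 → (4.000,6.572)–(3.278,7.000)
cell (3,7): code 0001 → (3.278,7.000)–(3.000,7.171)
cell (4,2): code 0010 → (4.000,2.382)–(4.267,3.000)
cell (4,3): code 0011 → (4.267,3.000)–(4.413,4.000)
cell (4,4): code 0011 → (4.413,4.000)–(4.635,5.000)
cell (4,5): code 0011 → (4.635,5.000)–(4.467,6.000)
cell (4,6): code 0001 → (4.467,6.000)–(4.000,6.572)
total: 20 segments, chained into 1 closed loop(s), length Σ = 16.106278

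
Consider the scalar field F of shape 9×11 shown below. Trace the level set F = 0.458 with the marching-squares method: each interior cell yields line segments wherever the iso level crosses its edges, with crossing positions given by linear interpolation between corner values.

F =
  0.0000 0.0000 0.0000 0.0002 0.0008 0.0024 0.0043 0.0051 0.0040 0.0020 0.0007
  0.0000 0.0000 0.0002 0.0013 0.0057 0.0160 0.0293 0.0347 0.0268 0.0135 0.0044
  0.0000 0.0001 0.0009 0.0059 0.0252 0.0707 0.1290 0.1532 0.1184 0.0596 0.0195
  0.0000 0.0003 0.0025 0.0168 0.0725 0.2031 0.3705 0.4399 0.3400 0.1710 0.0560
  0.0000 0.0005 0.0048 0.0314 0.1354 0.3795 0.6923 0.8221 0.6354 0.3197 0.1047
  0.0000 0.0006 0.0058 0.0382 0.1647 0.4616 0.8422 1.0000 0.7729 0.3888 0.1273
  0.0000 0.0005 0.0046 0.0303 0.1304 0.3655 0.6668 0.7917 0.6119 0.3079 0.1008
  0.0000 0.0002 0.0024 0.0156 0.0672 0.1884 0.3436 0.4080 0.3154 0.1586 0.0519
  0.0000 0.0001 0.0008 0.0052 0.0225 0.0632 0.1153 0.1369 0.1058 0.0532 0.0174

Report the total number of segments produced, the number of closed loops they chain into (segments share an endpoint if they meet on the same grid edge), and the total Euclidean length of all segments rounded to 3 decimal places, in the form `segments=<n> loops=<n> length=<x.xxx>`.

cell (3,5): code 0100 → (3.272,6.000)–(4.000,5.251)
cell (3,6): code 1100 → (3.047,7.000)–(3.272,6.000)
cell (3,7): code 1100 → (3.399,8.000)–(3.047,7.000)
cell (3,8): code 1000 → (4.000,8.562)–(3.399,8.000)
cell (4,4): code 0100 → (4.956,5.000)–(5.000,4.988)
cell (4,5): code 1110 → (4.000,5.251)–(4.956,5.000)
cell (4,8): code 1001 → (5.000,8.820)–(4.000,8.562)
cell (5,4): code 0010 → (5.000,4.988)–(5.037,5.000)
cell (5,5): code 0111 → (5.037,5.000)–(6.000,5.307)
cell (5,8): code 1001 → (6.000,8.506)–(5.000,8.820)
cell (6,5): code 0010 → (6.000,5.307)–(6.646,6.000)
cell (6,6): code 0011 → (6.646,6.000)–(6.870,7.000)
cell (6,7): code 0011 → (6.870,7.000)–(6.519,8.000)
cell (6,8): code 0001 → (6.519,8.000)–(6.000,8.506)
total: 14 segments, chained into 1 closed loop(s), length Σ = 11.873451

segments=14 loops=1 length=11.873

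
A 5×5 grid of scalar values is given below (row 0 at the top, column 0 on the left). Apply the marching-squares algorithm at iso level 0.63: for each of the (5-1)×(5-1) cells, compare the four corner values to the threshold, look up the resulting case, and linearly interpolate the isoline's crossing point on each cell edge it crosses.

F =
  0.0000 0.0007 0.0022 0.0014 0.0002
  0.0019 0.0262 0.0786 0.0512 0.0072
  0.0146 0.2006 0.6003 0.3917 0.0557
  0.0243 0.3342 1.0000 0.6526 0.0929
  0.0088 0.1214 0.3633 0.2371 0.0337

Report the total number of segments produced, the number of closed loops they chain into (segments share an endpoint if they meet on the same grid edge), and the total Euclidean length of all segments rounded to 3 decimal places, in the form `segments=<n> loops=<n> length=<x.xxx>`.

cell (2,1): code 0100 → (2.074,2.000)–(3.000,1.444)
cell (2,2): code 1100 → (2.913,3.000)–(2.074,2.000)
cell (2,3): code 1000 → (3.000,3.040)–(2.913,3.000)
cell (3,1): code 0010 → (3.000,1.444)–(3.581,2.000)
cell (3,2): code 0011 → (3.581,2.000)–(3.054,3.000)
cell (3,3): code 0001 → (3.054,3.000)–(3.000,3.040)
total: 6 segments, chained into 1 closed loop(s), length Σ = 4.482707

segments=6 loops=1 length=4.483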